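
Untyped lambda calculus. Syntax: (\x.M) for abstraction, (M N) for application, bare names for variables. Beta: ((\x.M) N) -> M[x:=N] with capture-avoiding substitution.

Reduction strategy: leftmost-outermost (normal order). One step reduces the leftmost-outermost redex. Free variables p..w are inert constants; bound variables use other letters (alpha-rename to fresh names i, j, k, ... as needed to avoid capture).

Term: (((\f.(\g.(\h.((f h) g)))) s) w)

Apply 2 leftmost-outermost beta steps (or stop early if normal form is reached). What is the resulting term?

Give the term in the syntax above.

Step 0: (((\f.(\g.(\h.((f h) g)))) s) w)
Step 1: ((\g.(\h.((s h) g))) w)
Step 2: (\h.((s h) w))

Answer: (\h.((s h) w))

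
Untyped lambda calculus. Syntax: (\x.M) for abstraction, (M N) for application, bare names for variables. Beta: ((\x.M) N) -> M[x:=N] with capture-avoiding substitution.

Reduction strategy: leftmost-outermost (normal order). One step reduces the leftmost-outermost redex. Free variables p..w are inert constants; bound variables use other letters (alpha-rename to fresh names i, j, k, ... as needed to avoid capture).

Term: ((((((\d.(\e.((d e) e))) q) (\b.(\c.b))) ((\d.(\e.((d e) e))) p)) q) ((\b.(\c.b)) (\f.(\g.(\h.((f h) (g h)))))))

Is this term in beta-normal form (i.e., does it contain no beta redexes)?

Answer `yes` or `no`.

Answer: no

Derivation:
Term: ((((((\d.(\e.((d e) e))) q) (\b.(\c.b))) ((\d.(\e.((d e) e))) p)) q) ((\b.(\c.b)) (\f.(\g.(\h.((f h) (g h)))))))
Found 3 beta redex(es).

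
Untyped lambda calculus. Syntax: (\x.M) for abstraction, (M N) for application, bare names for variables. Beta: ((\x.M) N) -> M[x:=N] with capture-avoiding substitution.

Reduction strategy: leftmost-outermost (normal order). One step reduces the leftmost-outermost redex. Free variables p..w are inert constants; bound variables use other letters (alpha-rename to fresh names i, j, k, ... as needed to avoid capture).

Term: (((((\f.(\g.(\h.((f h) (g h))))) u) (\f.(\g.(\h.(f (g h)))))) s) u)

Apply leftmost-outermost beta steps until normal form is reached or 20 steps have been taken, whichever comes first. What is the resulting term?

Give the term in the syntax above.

Answer: (((u s) (\g.(\h.(s (g h))))) u)

Derivation:
Step 0: (((((\f.(\g.(\h.((f h) (g h))))) u) (\f.(\g.(\h.(f (g h)))))) s) u)
Step 1: ((((\g.(\h.((u h) (g h)))) (\f.(\g.(\h.(f (g h)))))) s) u)
Step 2: (((\h.((u h) ((\f.(\g.(\h.(f (g h))))) h))) s) u)
Step 3: (((u s) ((\f.(\g.(\h.(f (g h))))) s)) u)
Step 4: (((u s) (\g.(\h.(s (g h))))) u)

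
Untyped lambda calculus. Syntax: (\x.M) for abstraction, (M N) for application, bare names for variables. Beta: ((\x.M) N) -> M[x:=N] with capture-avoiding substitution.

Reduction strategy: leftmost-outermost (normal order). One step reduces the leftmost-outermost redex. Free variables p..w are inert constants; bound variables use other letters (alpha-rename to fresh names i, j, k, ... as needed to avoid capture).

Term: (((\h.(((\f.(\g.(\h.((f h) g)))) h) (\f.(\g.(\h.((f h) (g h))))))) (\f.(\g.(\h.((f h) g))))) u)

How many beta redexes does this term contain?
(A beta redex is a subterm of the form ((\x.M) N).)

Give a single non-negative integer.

Term: (((\h.(((\f.(\g.(\h.((f h) g)))) h) (\f.(\g.(\h.((f h) (g h))))))) (\f.(\g.(\h.((f h) g))))) u)
  Redex: ((\h.(((\f.(\g.(\h.((f h) g)))) h) (\f.(\g.(\h.((f h) (g h))))))) (\f.(\g.(\h.((f h) g)))))
  Redex: ((\f.(\g.(\h.((f h) g)))) h)
Total redexes: 2

Answer: 2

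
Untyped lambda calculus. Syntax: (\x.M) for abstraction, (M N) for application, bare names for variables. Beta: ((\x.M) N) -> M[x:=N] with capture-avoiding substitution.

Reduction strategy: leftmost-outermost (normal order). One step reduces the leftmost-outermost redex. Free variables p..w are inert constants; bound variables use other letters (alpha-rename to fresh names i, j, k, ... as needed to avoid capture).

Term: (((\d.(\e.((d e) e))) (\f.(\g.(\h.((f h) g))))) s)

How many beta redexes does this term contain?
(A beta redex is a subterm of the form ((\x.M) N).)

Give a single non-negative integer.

Term: (((\d.(\e.((d e) e))) (\f.(\g.(\h.((f h) g))))) s)
  Redex: ((\d.(\e.((d e) e))) (\f.(\g.(\h.((f h) g)))))
Total redexes: 1

Answer: 1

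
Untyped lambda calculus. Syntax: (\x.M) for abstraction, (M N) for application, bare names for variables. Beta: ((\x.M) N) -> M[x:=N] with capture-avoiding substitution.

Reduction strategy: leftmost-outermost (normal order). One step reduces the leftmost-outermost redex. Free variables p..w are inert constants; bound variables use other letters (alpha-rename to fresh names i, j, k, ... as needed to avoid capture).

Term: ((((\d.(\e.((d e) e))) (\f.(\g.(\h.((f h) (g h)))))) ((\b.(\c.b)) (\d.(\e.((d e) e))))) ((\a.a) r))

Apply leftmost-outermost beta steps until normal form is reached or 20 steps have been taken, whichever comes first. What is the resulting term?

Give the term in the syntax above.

Answer: (\e.((e e) e))

Derivation:
Step 0: ((((\d.(\e.((d e) e))) (\f.(\g.(\h.((f h) (g h)))))) ((\b.(\c.b)) (\d.(\e.((d e) e))))) ((\a.a) r))
Step 1: (((\e.(((\f.(\g.(\h.((f h) (g h))))) e) e)) ((\b.(\c.b)) (\d.(\e.((d e) e))))) ((\a.a) r))
Step 2: ((((\f.(\g.(\h.((f h) (g h))))) ((\b.(\c.b)) (\d.(\e.((d e) e))))) ((\b.(\c.b)) (\d.(\e.((d e) e))))) ((\a.a) r))
Step 3: (((\g.(\h.((((\b.(\c.b)) (\d.(\e.((d e) e)))) h) (g h)))) ((\b.(\c.b)) (\d.(\e.((d e) e))))) ((\a.a) r))
Step 4: ((\h.((((\b.(\c.b)) (\d.(\e.((d e) e)))) h) (((\b.(\c.b)) (\d.(\e.((d e) e)))) h))) ((\a.a) r))
Step 5: ((((\b.(\c.b)) (\d.(\e.((d e) e)))) ((\a.a) r)) (((\b.(\c.b)) (\d.(\e.((d e) e)))) ((\a.a) r)))
Step 6: (((\c.(\d.(\e.((d e) e)))) ((\a.a) r)) (((\b.(\c.b)) (\d.(\e.((d e) e)))) ((\a.a) r)))
Step 7: ((\d.(\e.((d e) e))) (((\b.(\c.b)) (\d.(\e.((d e) e)))) ((\a.a) r)))
Step 8: (\e.(((((\b.(\c.b)) (\d.(\e.((d e) e)))) ((\a.a) r)) e) e))
Step 9: (\e.((((\c.(\d.(\e.((d e) e)))) ((\a.a) r)) e) e))
Step 10: (\e.(((\d.(\e.((d e) e))) e) e))
Step 11: (\e.((\i.((e i) i)) e))
Step 12: (\e.((e e) e))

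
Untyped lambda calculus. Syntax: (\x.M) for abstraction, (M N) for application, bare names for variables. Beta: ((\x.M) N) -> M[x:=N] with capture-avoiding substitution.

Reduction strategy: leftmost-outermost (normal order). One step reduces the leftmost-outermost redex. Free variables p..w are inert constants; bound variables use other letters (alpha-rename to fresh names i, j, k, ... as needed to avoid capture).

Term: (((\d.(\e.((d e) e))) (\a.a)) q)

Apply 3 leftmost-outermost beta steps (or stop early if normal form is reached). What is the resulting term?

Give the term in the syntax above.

Answer: (q q)

Derivation:
Step 0: (((\d.(\e.((d e) e))) (\a.a)) q)
Step 1: ((\e.(((\a.a) e) e)) q)
Step 2: (((\a.a) q) q)
Step 3: (q q)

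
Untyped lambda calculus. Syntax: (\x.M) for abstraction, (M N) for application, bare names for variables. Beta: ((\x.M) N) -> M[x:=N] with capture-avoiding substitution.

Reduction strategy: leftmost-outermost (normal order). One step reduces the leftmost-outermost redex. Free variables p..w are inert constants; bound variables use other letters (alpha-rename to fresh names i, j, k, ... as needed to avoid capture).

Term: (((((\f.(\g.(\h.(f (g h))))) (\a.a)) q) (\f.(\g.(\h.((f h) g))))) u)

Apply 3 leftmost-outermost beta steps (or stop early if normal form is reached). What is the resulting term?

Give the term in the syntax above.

Answer: (((\a.a) (q (\f.(\g.(\h.((f h) g)))))) u)

Derivation:
Step 0: (((((\f.(\g.(\h.(f (g h))))) (\a.a)) q) (\f.(\g.(\h.((f h) g))))) u)
Step 1: ((((\g.(\h.((\a.a) (g h)))) q) (\f.(\g.(\h.((f h) g))))) u)
Step 2: (((\h.((\a.a) (q h))) (\f.(\g.(\h.((f h) g))))) u)
Step 3: (((\a.a) (q (\f.(\g.(\h.((f h) g)))))) u)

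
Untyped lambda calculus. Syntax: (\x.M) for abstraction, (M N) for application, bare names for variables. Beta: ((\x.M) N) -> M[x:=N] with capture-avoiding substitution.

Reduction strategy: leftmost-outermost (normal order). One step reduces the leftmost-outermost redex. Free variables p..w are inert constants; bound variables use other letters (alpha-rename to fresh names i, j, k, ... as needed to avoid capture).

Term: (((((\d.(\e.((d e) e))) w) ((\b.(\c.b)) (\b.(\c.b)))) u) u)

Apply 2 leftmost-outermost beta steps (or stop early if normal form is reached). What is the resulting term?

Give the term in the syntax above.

Step 0: (((((\d.(\e.((d e) e))) w) ((\b.(\c.b)) (\b.(\c.b)))) u) u)
Step 1: ((((\e.((w e) e)) ((\b.(\c.b)) (\b.(\c.b)))) u) u)
Step 2: ((((w ((\b.(\c.b)) (\b.(\c.b)))) ((\b.(\c.b)) (\b.(\c.b)))) u) u)

Answer: ((((w ((\b.(\c.b)) (\b.(\c.b)))) ((\b.(\c.b)) (\b.(\c.b)))) u) u)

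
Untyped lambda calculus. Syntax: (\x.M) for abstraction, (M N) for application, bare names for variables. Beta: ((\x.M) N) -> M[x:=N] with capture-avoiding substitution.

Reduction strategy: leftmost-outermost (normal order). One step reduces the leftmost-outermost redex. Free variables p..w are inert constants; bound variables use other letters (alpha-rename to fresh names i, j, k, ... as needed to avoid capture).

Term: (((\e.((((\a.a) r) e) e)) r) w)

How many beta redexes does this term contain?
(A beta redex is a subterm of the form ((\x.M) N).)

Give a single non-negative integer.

Answer: 2

Derivation:
Term: (((\e.((((\a.a) r) e) e)) r) w)
  Redex: ((\e.((((\a.a) r) e) e)) r)
  Redex: ((\a.a) r)
Total redexes: 2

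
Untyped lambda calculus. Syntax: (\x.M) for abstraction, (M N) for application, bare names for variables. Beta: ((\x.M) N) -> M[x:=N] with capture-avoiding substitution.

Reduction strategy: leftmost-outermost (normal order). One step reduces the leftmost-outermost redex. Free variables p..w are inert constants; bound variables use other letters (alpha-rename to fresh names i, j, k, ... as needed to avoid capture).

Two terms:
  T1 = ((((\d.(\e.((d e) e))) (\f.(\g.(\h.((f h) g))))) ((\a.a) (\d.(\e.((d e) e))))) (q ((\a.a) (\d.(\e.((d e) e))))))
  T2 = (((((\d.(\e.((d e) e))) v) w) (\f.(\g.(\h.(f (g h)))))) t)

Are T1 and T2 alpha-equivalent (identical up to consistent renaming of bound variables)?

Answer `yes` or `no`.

Term 1: ((((\d.(\e.((d e) e))) (\f.(\g.(\h.((f h) g))))) ((\a.a) (\d.(\e.((d e) e))))) (q ((\a.a) (\d.(\e.((d e) e))))))
Term 2: (((((\d.(\e.((d e) e))) v) w) (\f.(\g.(\h.(f (g h)))))) t)
Alpha-equivalence: compare structure up to binder renaming.
Result: False

Answer: no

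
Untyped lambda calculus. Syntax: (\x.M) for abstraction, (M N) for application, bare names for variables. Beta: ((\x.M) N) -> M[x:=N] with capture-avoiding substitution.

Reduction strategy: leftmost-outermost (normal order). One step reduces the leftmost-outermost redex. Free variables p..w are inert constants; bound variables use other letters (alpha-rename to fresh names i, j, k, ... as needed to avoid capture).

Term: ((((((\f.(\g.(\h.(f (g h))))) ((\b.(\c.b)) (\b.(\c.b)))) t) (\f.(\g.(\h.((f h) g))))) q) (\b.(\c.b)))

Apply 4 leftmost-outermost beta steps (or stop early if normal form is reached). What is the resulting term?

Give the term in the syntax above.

Step 0: ((((((\f.(\g.(\h.(f (g h))))) ((\b.(\c.b)) (\b.(\c.b)))) t) (\f.(\g.(\h.((f h) g))))) q) (\b.(\c.b)))
Step 1: (((((\g.(\h.(((\b.(\c.b)) (\b.(\c.b))) (g h)))) t) (\f.(\g.(\h.((f h) g))))) q) (\b.(\c.b)))
Step 2: ((((\h.(((\b.(\c.b)) (\b.(\c.b))) (t h))) (\f.(\g.(\h.((f h) g))))) q) (\b.(\c.b)))
Step 3: (((((\b.(\c.b)) (\b.(\c.b))) (t (\f.(\g.(\h.((f h) g)))))) q) (\b.(\c.b)))
Step 4: ((((\c.(\b.(\c.b))) (t (\f.(\g.(\h.((f h) g)))))) q) (\b.(\c.b)))

Answer: ((((\c.(\b.(\c.b))) (t (\f.(\g.(\h.((f h) g)))))) q) (\b.(\c.b)))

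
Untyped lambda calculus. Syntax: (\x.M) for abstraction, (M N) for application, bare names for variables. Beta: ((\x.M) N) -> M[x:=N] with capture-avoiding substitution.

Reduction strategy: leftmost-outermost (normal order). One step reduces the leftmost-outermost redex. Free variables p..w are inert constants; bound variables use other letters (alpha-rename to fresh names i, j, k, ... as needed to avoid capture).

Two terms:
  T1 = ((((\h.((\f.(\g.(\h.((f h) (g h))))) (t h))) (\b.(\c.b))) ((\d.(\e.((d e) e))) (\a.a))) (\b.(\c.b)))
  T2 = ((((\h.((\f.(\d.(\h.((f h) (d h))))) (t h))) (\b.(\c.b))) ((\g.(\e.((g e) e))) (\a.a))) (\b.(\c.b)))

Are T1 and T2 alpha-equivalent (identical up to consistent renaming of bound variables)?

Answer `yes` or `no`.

Term 1: ((((\h.((\f.(\g.(\h.((f h) (g h))))) (t h))) (\b.(\c.b))) ((\d.(\e.((d e) e))) (\a.a))) (\b.(\c.b)))
Term 2: ((((\h.((\f.(\d.(\h.((f h) (d h))))) (t h))) (\b.(\c.b))) ((\g.(\e.((g e) e))) (\a.a))) (\b.(\c.b)))
Alpha-equivalence: compare structure up to binder renaming.
Result: True

Answer: yes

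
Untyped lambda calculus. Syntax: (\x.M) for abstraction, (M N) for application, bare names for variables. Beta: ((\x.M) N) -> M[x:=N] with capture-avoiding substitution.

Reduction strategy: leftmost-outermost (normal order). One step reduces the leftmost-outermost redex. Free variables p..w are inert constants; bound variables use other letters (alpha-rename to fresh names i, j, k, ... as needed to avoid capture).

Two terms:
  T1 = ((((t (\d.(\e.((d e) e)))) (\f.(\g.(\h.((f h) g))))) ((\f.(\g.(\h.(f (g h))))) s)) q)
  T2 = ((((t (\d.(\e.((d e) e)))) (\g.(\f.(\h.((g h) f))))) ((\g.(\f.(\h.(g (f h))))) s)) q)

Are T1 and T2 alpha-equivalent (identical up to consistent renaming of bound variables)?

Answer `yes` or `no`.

Answer: yes

Derivation:
Term 1: ((((t (\d.(\e.((d e) e)))) (\f.(\g.(\h.((f h) g))))) ((\f.(\g.(\h.(f (g h))))) s)) q)
Term 2: ((((t (\d.(\e.((d e) e)))) (\g.(\f.(\h.((g h) f))))) ((\g.(\f.(\h.(g (f h))))) s)) q)
Alpha-equivalence: compare structure up to binder renaming.
Result: True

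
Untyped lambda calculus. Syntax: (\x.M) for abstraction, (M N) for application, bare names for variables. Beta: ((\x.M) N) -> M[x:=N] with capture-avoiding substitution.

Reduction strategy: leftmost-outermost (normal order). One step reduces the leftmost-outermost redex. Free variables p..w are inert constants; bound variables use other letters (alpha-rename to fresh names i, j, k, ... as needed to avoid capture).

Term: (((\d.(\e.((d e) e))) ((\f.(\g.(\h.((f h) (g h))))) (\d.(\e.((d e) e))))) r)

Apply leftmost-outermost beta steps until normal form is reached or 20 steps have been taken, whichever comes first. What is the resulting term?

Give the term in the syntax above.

Step 0: (((\d.(\e.((d e) e))) ((\f.(\g.(\h.((f h) (g h))))) (\d.(\e.((d e) e))))) r)
Step 1: ((\e.((((\f.(\g.(\h.((f h) (g h))))) (\d.(\e.((d e) e)))) e) e)) r)
Step 2: ((((\f.(\g.(\h.((f h) (g h))))) (\d.(\e.((d e) e)))) r) r)
Step 3: (((\g.(\h.(((\d.(\e.((d e) e))) h) (g h)))) r) r)
Step 4: ((\h.(((\d.(\e.((d e) e))) h) (r h))) r)
Step 5: (((\d.(\e.((d e) e))) r) (r r))
Step 6: ((\e.((r e) e)) (r r))
Step 7: ((r (r r)) (r r))

Answer: ((r (r r)) (r r))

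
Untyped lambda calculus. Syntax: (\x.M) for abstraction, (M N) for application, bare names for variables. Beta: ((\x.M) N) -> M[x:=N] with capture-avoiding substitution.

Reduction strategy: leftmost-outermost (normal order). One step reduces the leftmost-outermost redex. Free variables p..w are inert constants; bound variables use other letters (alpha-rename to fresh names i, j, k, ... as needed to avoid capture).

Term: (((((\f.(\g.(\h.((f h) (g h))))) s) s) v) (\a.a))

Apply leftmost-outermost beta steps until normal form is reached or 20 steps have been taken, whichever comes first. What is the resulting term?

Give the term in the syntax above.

Answer: (((s v) (s v)) (\a.a))

Derivation:
Step 0: (((((\f.(\g.(\h.((f h) (g h))))) s) s) v) (\a.a))
Step 1: ((((\g.(\h.((s h) (g h)))) s) v) (\a.a))
Step 2: (((\h.((s h) (s h))) v) (\a.a))
Step 3: (((s v) (s v)) (\a.a))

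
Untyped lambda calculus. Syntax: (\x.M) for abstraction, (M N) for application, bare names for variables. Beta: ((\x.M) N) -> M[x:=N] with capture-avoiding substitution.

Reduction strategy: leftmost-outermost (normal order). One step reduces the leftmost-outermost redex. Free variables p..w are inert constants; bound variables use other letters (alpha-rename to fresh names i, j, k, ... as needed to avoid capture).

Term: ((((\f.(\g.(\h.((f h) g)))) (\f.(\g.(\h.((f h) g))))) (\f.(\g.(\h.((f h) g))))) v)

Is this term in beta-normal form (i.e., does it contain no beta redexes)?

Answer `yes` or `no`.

Term: ((((\f.(\g.(\h.((f h) g)))) (\f.(\g.(\h.((f h) g))))) (\f.(\g.(\h.((f h) g))))) v)
Found 1 beta redex(es).

Answer: no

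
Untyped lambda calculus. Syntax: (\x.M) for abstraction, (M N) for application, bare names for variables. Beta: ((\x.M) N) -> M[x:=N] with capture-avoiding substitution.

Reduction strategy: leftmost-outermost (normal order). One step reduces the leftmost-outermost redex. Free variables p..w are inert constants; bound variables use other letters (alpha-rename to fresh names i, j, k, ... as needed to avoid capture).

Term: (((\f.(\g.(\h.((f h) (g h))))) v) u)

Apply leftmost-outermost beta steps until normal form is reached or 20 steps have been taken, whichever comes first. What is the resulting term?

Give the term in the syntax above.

Answer: (\h.((v h) (u h)))

Derivation:
Step 0: (((\f.(\g.(\h.((f h) (g h))))) v) u)
Step 1: ((\g.(\h.((v h) (g h)))) u)
Step 2: (\h.((v h) (u h)))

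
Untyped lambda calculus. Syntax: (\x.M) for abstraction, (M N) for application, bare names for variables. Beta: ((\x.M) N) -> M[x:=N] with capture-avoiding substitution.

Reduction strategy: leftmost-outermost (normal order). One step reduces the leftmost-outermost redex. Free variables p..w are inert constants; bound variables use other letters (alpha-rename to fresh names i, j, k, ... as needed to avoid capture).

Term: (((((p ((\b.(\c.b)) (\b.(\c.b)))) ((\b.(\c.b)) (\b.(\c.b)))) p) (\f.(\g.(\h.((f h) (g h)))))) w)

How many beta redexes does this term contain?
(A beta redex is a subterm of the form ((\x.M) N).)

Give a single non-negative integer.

Answer: 2

Derivation:
Term: (((((p ((\b.(\c.b)) (\b.(\c.b)))) ((\b.(\c.b)) (\b.(\c.b)))) p) (\f.(\g.(\h.((f h) (g h)))))) w)
  Redex: ((\b.(\c.b)) (\b.(\c.b)))
  Redex: ((\b.(\c.b)) (\b.(\c.b)))
Total redexes: 2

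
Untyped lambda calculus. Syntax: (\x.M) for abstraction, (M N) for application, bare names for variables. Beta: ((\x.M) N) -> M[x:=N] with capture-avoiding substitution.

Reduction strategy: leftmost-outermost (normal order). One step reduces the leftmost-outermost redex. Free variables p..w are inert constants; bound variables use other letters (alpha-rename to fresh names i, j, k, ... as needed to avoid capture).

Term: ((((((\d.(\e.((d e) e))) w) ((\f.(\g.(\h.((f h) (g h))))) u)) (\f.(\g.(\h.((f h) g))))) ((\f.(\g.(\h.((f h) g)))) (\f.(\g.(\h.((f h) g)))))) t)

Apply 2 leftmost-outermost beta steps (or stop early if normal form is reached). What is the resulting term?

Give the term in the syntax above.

Step 0: ((((((\d.(\e.((d e) e))) w) ((\f.(\g.(\h.((f h) (g h))))) u)) (\f.(\g.(\h.((f h) g))))) ((\f.(\g.(\h.((f h) g)))) (\f.(\g.(\h.((f h) g)))))) t)
Step 1: (((((\e.((w e) e)) ((\f.(\g.(\h.((f h) (g h))))) u)) (\f.(\g.(\h.((f h) g))))) ((\f.(\g.(\h.((f h) g)))) (\f.(\g.(\h.((f h) g)))))) t)
Step 2: (((((w ((\f.(\g.(\h.((f h) (g h))))) u)) ((\f.(\g.(\h.((f h) (g h))))) u)) (\f.(\g.(\h.((f h) g))))) ((\f.(\g.(\h.((f h) g)))) (\f.(\g.(\h.((f h) g)))))) t)

Answer: (((((w ((\f.(\g.(\h.((f h) (g h))))) u)) ((\f.(\g.(\h.((f h) (g h))))) u)) (\f.(\g.(\h.((f h) g))))) ((\f.(\g.(\h.((f h) g)))) (\f.(\g.(\h.((f h) g)))))) t)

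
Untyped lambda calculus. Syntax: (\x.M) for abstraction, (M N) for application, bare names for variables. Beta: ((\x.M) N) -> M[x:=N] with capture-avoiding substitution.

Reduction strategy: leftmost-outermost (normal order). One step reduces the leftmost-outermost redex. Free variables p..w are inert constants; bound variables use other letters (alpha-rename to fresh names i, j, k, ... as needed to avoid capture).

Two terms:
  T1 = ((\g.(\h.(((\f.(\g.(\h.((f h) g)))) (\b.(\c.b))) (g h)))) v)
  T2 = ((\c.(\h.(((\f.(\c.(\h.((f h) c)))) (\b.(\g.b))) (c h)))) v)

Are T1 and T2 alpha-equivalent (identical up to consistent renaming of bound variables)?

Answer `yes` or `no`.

Term 1: ((\g.(\h.(((\f.(\g.(\h.((f h) g)))) (\b.(\c.b))) (g h)))) v)
Term 2: ((\c.(\h.(((\f.(\c.(\h.((f h) c)))) (\b.(\g.b))) (c h)))) v)
Alpha-equivalence: compare structure up to binder renaming.
Result: True

Answer: yes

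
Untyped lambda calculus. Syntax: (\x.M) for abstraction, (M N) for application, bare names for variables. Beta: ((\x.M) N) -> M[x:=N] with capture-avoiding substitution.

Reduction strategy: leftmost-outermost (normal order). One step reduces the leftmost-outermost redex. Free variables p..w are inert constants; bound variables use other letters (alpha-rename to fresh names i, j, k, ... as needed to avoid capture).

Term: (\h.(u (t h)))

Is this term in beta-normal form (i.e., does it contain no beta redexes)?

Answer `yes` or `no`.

Term: (\h.(u (t h)))
No beta redexes found.

Answer: yes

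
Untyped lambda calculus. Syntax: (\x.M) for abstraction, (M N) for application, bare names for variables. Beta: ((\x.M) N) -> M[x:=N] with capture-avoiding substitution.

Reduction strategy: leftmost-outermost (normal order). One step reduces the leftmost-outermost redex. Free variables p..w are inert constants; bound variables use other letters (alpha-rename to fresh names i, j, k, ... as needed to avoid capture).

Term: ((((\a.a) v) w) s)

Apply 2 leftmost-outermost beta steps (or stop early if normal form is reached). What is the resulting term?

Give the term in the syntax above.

Step 0: ((((\a.a) v) w) s)
Step 1: ((v w) s)
Step 2: (normal form reached)

Answer: ((v w) s)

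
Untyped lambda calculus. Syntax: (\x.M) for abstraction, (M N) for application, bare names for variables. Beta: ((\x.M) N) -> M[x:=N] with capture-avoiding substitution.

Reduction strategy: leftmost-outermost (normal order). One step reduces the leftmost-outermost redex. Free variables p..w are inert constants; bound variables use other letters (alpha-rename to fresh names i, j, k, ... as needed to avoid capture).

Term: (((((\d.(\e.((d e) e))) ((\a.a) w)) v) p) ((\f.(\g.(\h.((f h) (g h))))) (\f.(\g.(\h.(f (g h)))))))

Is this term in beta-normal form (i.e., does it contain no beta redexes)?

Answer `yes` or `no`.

Answer: no

Derivation:
Term: (((((\d.(\e.((d e) e))) ((\a.a) w)) v) p) ((\f.(\g.(\h.((f h) (g h))))) (\f.(\g.(\h.(f (g h)))))))
Found 3 beta redex(es).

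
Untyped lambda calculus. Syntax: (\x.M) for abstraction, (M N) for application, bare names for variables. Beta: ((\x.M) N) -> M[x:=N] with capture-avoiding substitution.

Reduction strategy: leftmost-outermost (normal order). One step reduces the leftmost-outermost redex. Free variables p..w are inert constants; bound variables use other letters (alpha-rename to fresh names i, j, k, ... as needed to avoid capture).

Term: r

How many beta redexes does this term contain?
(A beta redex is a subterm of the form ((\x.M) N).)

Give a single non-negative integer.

Term: r
  (no redexes)
Total redexes: 0

Answer: 0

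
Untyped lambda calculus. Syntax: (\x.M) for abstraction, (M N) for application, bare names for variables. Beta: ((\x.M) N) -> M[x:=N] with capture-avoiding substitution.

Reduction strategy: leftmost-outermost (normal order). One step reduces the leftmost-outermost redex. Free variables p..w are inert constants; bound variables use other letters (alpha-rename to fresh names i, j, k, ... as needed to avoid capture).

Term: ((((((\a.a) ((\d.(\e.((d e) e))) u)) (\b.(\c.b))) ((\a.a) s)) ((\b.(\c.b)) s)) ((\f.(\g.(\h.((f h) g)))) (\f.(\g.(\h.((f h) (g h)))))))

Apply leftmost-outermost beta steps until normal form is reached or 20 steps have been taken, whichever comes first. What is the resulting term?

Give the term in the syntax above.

Step 0: ((((((\a.a) ((\d.(\e.((d e) e))) u)) (\b.(\c.b))) ((\a.a) s)) ((\b.(\c.b)) s)) ((\f.(\g.(\h.((f h) g)))) (\f.(\g.(\h.((f h) (g h)))))))
Step 1: ((((((\d.(\e.((d e) e))) u) (\b.(\c.b))) ((\a.a) s)) ((\b.(\c.b)) s)) ((\f.(\g.(\h.((f h) g)))) (\f.(\g.(\h.((f h) (g h)))))))
Step 2: (((((\e.((u e) e)) (\b.(\c.b))) ((\a.a) s)) ((\b.(\c.b)) s)) ((\f.(\g.(\h.((f h) g)))) (\f.(\g.(\h.((f h) (g h)))))))
Step 3: (((((u (\b.(\c.b))) (\b.(\c.b))) ((\a.a) s)) ((\b.(\c.b)) s)) ((\f.(\g.(\h.((f h) g)))) (\f.(\g.(\h.((f h) (g h)))))))
Step 4: (((((u (\b.(\c.b))) (\b.(\c.b))) s) ((\b.(\c.b)) s)) ((\f.(\g.(\h.((f h) g)))) (\f.(\g.(\h.((f h) (g h)))))))
Step 5: (((((u (\b.(\c.b))) (\b.(\c.b))) s) (\c.s)) ((\f.(\g.(\h.((f h) g)))) (\f.(\g.(\h.((f h) (g h)))))))
Step 6: (((((u (\b.(\c.b))) (\b.(\c.b))) s) (\c.s)) (\g.(\h.(((\f.(\g.(\h.((f h) (g h))))) h) g))))
Step 7: (((((u (\b.(\c.b))) (\b.(\c.b))) s) (\c.s)) (\g.(\h.((\g.(\i.((h i) (g i)))) g))))
Step 8: (((((u (\b.(\c.b))) (\b.(\c.b))) s) (\c.s)) (\g.(\h.(\i.((h i) (g i))))))

Answer: (((((u (\b.(\c.b))) (\b.(\c.b))) s) (\c.s)) (\g.(\h.(\i.((h i) (g i))))))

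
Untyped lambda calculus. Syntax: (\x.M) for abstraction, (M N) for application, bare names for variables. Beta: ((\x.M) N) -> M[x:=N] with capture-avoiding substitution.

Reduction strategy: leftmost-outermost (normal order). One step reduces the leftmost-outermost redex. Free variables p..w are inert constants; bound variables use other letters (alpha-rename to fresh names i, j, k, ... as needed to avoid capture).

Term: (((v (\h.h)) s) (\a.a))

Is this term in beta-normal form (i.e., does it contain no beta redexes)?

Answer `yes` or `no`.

Term: (((v (\h.h)) s) (\a.a))
No beta redexes found.

Answer: yes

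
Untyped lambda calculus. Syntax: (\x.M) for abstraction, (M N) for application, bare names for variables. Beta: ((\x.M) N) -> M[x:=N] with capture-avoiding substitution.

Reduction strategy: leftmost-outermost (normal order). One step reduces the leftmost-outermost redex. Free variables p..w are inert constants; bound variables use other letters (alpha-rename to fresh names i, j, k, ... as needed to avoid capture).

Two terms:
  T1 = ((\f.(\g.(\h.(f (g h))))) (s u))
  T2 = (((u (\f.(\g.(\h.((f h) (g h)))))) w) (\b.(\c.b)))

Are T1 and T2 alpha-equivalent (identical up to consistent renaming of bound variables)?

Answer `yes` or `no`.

Answer: no

Derivation:
Term 1: ((\f.(\g.(\h.(f (g h))))) (s u))
Term 2: (((u (\f.(\g.(\h.((f h) (g h)))))) w) (\b.(\c.b)))
Alpha-equivalence: compare structure up to binder renaming.
Result: False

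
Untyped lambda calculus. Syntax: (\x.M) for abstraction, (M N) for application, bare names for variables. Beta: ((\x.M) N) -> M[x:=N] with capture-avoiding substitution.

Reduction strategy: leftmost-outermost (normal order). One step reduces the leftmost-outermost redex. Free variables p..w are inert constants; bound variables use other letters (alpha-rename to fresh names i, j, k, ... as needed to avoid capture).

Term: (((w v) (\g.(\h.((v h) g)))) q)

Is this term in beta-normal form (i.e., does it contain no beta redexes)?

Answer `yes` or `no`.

Answer: yes

Derivation:
Term: (((w v) (\g.(\h.((v h) g)))) q)
No beta redexes found.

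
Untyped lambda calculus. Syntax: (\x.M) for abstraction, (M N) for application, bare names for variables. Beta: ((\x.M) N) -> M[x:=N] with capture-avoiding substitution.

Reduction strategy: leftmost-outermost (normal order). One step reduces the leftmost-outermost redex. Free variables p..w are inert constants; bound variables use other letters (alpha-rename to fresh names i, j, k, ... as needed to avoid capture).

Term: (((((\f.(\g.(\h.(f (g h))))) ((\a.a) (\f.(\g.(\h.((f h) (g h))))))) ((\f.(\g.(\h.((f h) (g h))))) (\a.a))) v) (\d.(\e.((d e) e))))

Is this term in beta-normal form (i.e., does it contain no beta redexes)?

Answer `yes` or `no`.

Term: (((((\f.(\g.(\h.(f (g h))))) ((\a.a) (\f.(\g.(\h.((f h) (g h))))))) ((\f.(\g.(\h.((f h) (g h))))) (\a.a))) v) (\d.(\e.((d e) e))))
Found 3 beta redex(es).

Answer: no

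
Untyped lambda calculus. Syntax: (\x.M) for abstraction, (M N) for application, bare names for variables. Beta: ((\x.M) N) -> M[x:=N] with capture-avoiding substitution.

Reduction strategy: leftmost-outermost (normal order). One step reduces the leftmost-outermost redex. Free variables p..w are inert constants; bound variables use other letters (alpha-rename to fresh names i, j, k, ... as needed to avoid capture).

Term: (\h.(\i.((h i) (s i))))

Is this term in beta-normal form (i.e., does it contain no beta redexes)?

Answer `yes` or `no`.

Term: (\h.(\i.((h i) (s i))))
No beta redexes found.

Answer: yes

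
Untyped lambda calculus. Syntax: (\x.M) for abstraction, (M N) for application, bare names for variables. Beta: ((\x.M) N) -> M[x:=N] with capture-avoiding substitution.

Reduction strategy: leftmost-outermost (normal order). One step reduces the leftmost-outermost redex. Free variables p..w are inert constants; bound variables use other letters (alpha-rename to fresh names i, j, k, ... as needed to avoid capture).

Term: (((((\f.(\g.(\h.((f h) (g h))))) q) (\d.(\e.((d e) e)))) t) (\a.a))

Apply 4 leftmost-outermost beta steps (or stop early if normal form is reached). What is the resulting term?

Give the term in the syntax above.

Answer: (((q t) (\e.((t e) e))) (\a.a))

Derivation:
Step 0: (((((\f.(\g.(\h.((f h) (g h))))) q) (\d.(\e.((d e) e)))) t) (\a.a))
Step 1: ((((\g.(\h.((q h) (g h)))) (\d.(\e.((d e) e)))) t) (\a.a))
Step 2: (((\h.((q h) ((\d.(\e.((d e) e))) h))) t) (\a.a))
Step 3: (((q t) ((\d.(\e.((d e) e))) t)) (\a.a))
Step 4: (((q t) (\e.((t e) e))) (\a.a))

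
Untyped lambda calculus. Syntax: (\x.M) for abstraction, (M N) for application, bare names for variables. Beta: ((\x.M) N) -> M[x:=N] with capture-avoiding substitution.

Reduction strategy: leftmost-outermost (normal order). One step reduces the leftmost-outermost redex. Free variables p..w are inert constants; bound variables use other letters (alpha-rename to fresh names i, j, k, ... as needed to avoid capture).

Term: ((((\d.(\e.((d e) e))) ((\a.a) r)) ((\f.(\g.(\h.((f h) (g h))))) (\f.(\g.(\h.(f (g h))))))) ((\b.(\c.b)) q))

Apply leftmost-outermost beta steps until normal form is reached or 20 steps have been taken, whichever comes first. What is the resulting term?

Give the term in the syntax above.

Answer: (((r (\g.(\h.(\i.(h ((g h) i)))))) (\g.(\h.(\i.(h ((g h) i)))))) (\c.q))

Derivation:
Step 0: ((((\d.(\e.((d e) e))) ((\a.a) r)) ((\f.(\g.(\h.((f h) (g h))))) (\f.(\g.(\h.(f (g h))))))) ((\b.(\c.b)) q))
Step 1: (((\e.((((\a.a) r) e) e)) ((\f.(\g.(\h.((f h) (g h))))) (\f.(\g.(\h.(f (g h))))))) ((\b.(\c.b)) q))
Step 2: (((((\a.a) r) ((\f.(\g.(\h.((f h) (g h))))) (\f.(\g.(\h.(f (g h))))))) ((\f.(\g.(\h.((f h) (g h))))) (\f.(\g.(\h.(f (g h))))))) ((\b.(\c.b)) q))
Step 3: (((r ((\f.(\g.(\h.((f h) (g h))))) (\f.(\g.(\h.(f (g h))))))) ((\f.(\g.(\h.((f h) (g h))))) (\f.(\g.(\h.(f (g h))))))) ((\b.(\c.b)) q))
Step 4: (((r (\g.(\h.(((\f.(\g.(\h.(f (g h))))) h) (g h))))) ((\f.(\g.(\h.((f h) (g h))))) (\f.(\g.(\h.(f (g h))))))) ((\b.(\c.b)) q))
Step 5: (((r (\g.(\h.((\g.(\i.(h (g i)))) (g h))))) ((\f.(\g.(\h.((f h) (g h))))) (\f.(\g.(\h.(f (g h))))))) ((\b.(\c.b)) q))
Step 6: (((r (\g.(\h.(\i.(h ((g h) i)))))) ((\f.(\g.(\h.((f h) (g h))))) (\f.(\g.(\h.(f (g h))))))) ((\b.(\c.b)) q))
Step 7: (((r (\g.(\h.(\i.(h ((g h) i)))))) (\g.(\h.(((\f.(\g.(\h.(f (g h))))) h) (g h))))) ((\b.(\c.b)) q))
Step 8: (((r (\g.(\h.(\i.(h ((g h) i)))))) (\g.(\h.((\g.(\i.(h (g i)))) (g h))))) ((\b.(\c.b)) q))
Step 9: (((r (\g.(\h.(\i.(h ((g h) i)))))) (\g.(\h.(\i.(h ((g h) i)))))) ((\b.(\c.b)) q))
Step 10: (((r (\g.(\h.(\i.(h ((g h) i)))))) (\g.(\h.(\i.(h ((g h) i)))))) (\c.q))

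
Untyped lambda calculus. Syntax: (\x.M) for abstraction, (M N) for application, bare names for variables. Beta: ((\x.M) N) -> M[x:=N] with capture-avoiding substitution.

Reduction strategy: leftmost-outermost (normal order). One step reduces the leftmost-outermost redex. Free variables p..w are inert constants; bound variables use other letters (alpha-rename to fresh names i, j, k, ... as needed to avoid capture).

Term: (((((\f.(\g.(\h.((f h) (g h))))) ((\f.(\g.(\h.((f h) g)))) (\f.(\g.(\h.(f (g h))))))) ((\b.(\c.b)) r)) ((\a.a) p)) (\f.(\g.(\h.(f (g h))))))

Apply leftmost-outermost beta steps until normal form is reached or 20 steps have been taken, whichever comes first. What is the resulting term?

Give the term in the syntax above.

Step 0: (((((\f.(\g.(\h.((f h) (g h))))) ((\f.(\g.(\h.((f h) g)))) (\f.(\g.(\h.(f (g h))))))) ((\b.(\c.b)) r)) ((\a.a) p)) (\f.(\g.(\h.(f (g h))))))
Step 1: ((((\g.(\h.((((\f.(\g.(\h.((f h) g)))) (\f.(\g.(\h.(f (g h)))))) h) (g h)))) ((\b.(\c.b)) r)) ((\a.a) p)) (\f.(\g.(\h.(f (g h))))))
Step 2: (((\h.((((\f.(\g.(\h.((f h) g)))) (\f.(\g.(\h.(f (g h)))))) h) (((\b.(\c.b)) r) h))) ((\a.a) p)) (\f.(\g.(\h.(f (g h))))))
Step 3: (((((\f.(\g.(\h.((f h) g)))) (\f.(\g.(\h.(f (g h)))))) ((\a.a) p)) (((\b.(\c.b)) r) ((\a.a) p))) (\f.(\g.(\h.(f (g h))))))
Step 4: ((((\g.(\h.(((\f.(\g.(\h.(f (g h))))) h) g))) ((\a.a) p)) (((\b.(\c.b)) r) ((\a.a) p))) (\f.(\g.(\h.(f (g h))))))
Step 5: (((\h.(((\f.(\g.(\h.(f (g h))))) h) ((\a.a) p))) (((\b.(\c.b)) r) ((\a.a) p))) (\f.(\g.(\h.(f (g h))))))
Step 6: ((((\f.(\g.(\h.(f (g h))))) (((\b.(\c.b)) r) ((\a.a) p))) ((\a.a) p)) (\f.(\g.(\h.(f (g h))))))
Step 7: (((\g.(\h.((((\b.(\c.b)) r) ((\a.a) p)) (g h)))) ((\a.a) p)) (\f.(\g.(\h.(f (g h))))))
Step 8: ((\h.((((\b.(\c.b)) r) ((\a.a) p)) (((\a.a) p) h))) (\f.(\g.(\h.(f (g h))))))
Step 9: ((((\b.(\c.b)) r) ((\a.a) p)) (((\a.a) p) (\f.(\g.(\h.(f (g h)))))))
Step 10: (((\c.r) ((\a.a) p)) (((\a.a) p) (\f.(\g.(\h.(f (g h)))))))
Step 11: (r (((\a.a) p) (\f.(\g.(\h.(f (g h)))))))
Step 12: (r (p (\f.(\g.(\h.(f (g h)))))))

Answer: (r (p (\f.(\g.(\h.(f (g h)))))))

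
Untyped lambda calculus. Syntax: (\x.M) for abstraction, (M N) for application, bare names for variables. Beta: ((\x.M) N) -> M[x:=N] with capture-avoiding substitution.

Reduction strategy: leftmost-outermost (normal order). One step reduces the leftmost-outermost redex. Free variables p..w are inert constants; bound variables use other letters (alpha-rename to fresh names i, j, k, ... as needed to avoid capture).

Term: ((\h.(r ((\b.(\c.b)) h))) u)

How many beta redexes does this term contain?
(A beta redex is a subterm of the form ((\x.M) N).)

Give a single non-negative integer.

Answer: 2

Derivation:
Term: ((\h.(r ((\b.(\c.b)) h))) u)
  Redex: ((\h.(r ((\b.(\c.b)) h))) u)
  Redex: ((\b.(\c.b)) h)
Total redexes: 2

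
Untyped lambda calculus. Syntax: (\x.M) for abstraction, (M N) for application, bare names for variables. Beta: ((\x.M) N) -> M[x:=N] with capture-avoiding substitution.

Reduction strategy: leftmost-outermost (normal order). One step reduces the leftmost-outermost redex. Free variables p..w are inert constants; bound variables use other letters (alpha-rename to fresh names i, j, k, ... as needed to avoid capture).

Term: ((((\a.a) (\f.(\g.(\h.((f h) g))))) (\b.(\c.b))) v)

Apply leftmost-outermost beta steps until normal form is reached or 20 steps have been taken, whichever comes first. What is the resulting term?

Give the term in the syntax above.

Answer: (\h.h)

Derivation:
Step 0: ((((\a.a) (\f.(\g.(\h.((f h) g))))) (\b.(\c.b))) v)
Step 1: (((\f.(\g.(\h.((f h) g)))) (\b.(\c.b))) v)
Step 2: ((\g.(\h.(((\b.(\c.b)) h) g))) v)
Step 3: (\h.(((\b.(\c.b)) h) v))
Step 4: (\h.((\c.h) v))
Step 5: (\h.h)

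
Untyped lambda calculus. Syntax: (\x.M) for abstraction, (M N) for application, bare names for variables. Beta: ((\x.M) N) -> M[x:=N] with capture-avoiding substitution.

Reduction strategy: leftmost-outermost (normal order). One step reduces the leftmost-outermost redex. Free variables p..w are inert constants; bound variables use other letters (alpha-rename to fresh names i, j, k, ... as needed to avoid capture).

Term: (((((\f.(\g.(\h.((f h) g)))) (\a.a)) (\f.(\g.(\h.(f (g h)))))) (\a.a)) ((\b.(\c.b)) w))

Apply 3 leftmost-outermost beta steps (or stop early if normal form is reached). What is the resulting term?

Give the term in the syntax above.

Answer: ((((\a.a) (\a.a)) (\f.(\g.(\h.(f (g h)))))) ((\b.(\c.b)) w))

Derivation:
Step 0: (((((\f.(\g.(\h.((f h) g)))) (\a.a)) (\f.(\g.(\h.(f (g h)))))) (\a.a)) ((\b.(\c.b)) w))
Step 1: ((((\g.(\h.(((\a.a) h) g))) (\f.(\g.(\h.(f (g h)))))) (\a.a)) ((\b.(\c.b)) w))
Step 2: (((\h.(((\a.a) h) (\f.(\g.(\h.(f (g h))))))) (\a.a)) ((\b.(\c.b)) w))
Step 3: ((((\a.a) (\a.a)) (\f.(\g.(\h.(f (g h)))))) ((\b.(\c.b)) w))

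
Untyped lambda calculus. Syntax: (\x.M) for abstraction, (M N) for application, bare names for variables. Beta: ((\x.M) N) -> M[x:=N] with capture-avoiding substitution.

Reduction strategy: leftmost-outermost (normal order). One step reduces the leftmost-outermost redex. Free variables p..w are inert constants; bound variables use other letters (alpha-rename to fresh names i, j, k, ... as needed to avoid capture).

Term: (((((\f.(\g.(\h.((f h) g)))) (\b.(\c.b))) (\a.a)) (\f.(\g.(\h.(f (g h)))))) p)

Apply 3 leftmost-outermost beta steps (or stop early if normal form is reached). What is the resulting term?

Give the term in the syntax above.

Step 0: (((((\f.(\g.(\h.((f h) g)))) (\b.(\c.b))) (\a.a)) (\f.(\g.(\h.(f (g h)))))) p)
Step 1: ((((\g.(\h.(((\b.(\c.b)) h) g))) (\a.a)) (\f.(\g.(\h.(f (g h)))))) p)
Step 2: (((\h.(((\b.(\c.b)) h) (\a.a))) (\f.(\g.(\h.(f (g h)))))) p)
Step 3: ((((\b.(\c.b)) (\f.(\g.(\h.(f (g h)))))) (\a.a)) p)

Answer: ((((\b.(\c.b)) (\f.(\g.(\h.(f (g h)))))) (\a.a)) p)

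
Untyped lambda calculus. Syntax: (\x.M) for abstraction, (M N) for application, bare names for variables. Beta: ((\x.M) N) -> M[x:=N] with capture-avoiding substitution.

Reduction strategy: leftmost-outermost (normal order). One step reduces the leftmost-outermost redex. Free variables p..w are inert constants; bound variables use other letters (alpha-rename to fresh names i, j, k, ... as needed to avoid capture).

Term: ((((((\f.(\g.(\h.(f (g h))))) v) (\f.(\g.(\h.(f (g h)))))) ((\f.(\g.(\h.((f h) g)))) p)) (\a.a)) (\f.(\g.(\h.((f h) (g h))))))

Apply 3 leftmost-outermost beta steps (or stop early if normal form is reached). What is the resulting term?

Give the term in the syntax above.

Step 0: ((((((\f.(\g.(\h.(f (g h))))) v) (\f.(\g.(\h.(f (g h)))))) ((\f.(\g.(\h.((f h) g)))) p)) (\a.a)) (\f.(\g.(\h.((f h) (g h))))))
Step 1: (((((\g.(\h.(v (g h)))) (\f.(\g.(\h.(f (g h)))))) ((\f.(\g.(\h.((f h) g)))) p)) (\a.a)) (\f.(\g.(\h.((f h) (g h))))))
Step 2: ((((\h.(v ((\f.(\g.(\h.(f (g h))))) h))) ((\f.(\g.(\h.((f h) g)))) p)) (\a.a)) (\f.(\g.(\h.((f h) (g h))))))
Step 3: (((v ((\f.(\g.(\h.(f (g h))))) ((\f.(\g.(\h.((f h) g)))) p))) (\a.a)) (\f.(\g.(\h.((f h) (g h))))))

Answer: (((v ((\f.(\g.(\h.(f (g h))))) ((\f.(\g.(\h.((f h) g)))) p))) (\a.a)) (\f.(\g.(\h.((f h) (g h))))))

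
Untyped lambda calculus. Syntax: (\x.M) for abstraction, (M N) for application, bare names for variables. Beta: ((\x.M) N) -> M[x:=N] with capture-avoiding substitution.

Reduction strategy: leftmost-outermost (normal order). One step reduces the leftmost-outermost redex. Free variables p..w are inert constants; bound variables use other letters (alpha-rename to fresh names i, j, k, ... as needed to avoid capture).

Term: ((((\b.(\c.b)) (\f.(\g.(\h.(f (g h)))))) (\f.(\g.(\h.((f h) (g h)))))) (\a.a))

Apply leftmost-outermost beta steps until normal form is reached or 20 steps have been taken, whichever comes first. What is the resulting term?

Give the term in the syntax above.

Answer: (\g.(\h.(g h)))

Derivation:
Step 0: ((((\b.(\c.b)) (\f.(\g.(\h.(f (g h)))))) (\f.(\g.(\h.((f h) (g h)))))) (\a.a))
Step 1: (((\c.(\f.(\g.(\h.(f (g h)))))) (\f.(\g.(\h.((f h) (g h)))))) (\a.a))
Step 2: ((\f.(\g.(\h.(f (g h))))) (\a.a))
Step 3: (\g.(\h.((\a.a) (g h))))
Step 4: (\g.(\h.(g h)))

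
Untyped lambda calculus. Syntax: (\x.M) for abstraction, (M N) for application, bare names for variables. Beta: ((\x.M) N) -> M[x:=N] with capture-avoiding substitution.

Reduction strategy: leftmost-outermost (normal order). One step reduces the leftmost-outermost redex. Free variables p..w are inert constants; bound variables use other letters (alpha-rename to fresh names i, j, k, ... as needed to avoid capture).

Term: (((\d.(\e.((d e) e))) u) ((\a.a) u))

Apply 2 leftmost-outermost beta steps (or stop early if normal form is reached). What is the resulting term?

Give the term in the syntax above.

Answer: ((u ((\a.a) u)) ((\a.a) u))

Derivation:
Step 0: (((\d.(\e.((d e) e))) u) ((\a.a) u))
Step 1: ((\e.((u e) e)) ((\a.a) u))
Step 2: ((u ((\a.a) u)) ((\a.a) u))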